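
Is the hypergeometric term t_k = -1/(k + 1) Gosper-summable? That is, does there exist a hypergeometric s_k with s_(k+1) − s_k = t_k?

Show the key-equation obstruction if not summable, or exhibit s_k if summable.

The ratio is (k + 1)/(k + 2).
Take A(k)=k + 1, B(k)=k + 2, C(k)=1.
f must satisfy (k + 1)·f(k+1) − (k + 1)·f(k) = 1.
Degrees (1,1,0) ⇒ d ≤ 0.
Generic f = c0 gives residual -1; -1 = 0 cannot hold, so t_k is not Gosper-summable.

No; the coefficient equations for f are inconsistent.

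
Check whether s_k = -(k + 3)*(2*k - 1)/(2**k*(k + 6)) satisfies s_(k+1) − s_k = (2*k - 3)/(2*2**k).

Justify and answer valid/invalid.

s_(k+1) = -(k + 4)*(2*k + 1)/(2*2**k*(k + 7))
s_(k+1) − s_k = (2*k**3 + 17*k**2 + 6*k - 66)/(2*2**k*(k**2 + 13*k + 42))
(s_(k+1) − s_k) − t_k = 3*(-2*k**2 - 13*k + 20)/(2*2**k*(k**2 + 13*k + 42))

Invalid: residual 3*(-2*k**2 - 13*k + 20)/(2*2**k*(k**2 + 13*k + 42)) ≠ 0.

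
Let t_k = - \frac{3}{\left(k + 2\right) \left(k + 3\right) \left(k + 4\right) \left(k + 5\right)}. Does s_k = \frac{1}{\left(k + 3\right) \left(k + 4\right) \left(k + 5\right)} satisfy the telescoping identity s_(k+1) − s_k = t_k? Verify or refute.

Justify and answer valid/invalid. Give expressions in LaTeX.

s_(k+1) = 1/((k + 4)*(k + 5)*(k + 6))
s_(k+1) − s_k = -3/((k + 3)*(k + 4)*(k + 5)*(k + 6))
(s_(k+1) − s_k) − t_k = 12/((k + 2)*(k + 3)*(k + 4)*(k + 5)*(k + 6))

Invalid: residual \frac{12}{k^{5} + 20 k^{4} + 155 k^{3} + 580 k^{2} + 1044 k + 720} ≠ 0.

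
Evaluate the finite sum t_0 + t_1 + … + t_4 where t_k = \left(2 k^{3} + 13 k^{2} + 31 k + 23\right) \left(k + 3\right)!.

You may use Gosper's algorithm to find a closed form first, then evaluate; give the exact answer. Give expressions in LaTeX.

Σ = 2661114

The ratio is (2*k**4 + 27*k**3 + 139*k**2 + 321*k + 276)/(2*k**3 + 13*k**2 + 31*k + 23).
Take A(k)=k + 4, B(k)=1, C(k)=k**3 + 13*k**2/2 + 31*k/2 + 23/2.
Set up (k + 4)·f(k+1) − (1)·f(k) − (k**3 + 13*k**2/2 + 31*k/2 + 23/2) = 0.
Bound: deg f ≤ 2.
Match coefficients ⇒ f(k) = (k + 1)*(2*k + 1)/2.
Then R = B(k−1)f/C = (k + 1)*(2*k + 1)/(2*k**3 + 13*k**2 + 31*k + 23), so s_k = R(k)·t_k = (k + 1)*(2*k + 1)*factorial(k + 3).
Verify: (2*k**3 + 13*k**2 + 31*k + 23)*factorial(k + 3) matches t_k.
Evaluate s at k=5 and k=0: 2661120 and 6; difference 2661114.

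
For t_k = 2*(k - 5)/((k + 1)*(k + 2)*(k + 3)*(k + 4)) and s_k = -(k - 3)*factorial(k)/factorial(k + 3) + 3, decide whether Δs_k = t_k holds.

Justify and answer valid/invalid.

Valid — Δs_k = t_k.

s_(k+1) = -(k - 2)*factorial(k + 1)/factorial(k + 4) + 3
s_(k+1) − s_k = 2*(k - 5)/((k + 1)*(k + 2)*(k + 3)*(k + 4))
(s_(k+1) − s_k) − t_k = 0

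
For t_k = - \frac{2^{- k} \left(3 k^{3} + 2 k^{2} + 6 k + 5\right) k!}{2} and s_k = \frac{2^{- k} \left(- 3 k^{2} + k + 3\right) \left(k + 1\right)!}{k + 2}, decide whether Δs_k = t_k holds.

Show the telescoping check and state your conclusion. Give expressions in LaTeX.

Invalid: residual \frac{2^{- k} \left(3 k^{4} + 8 k^{3} + 4 k^{2} + 19 k + 16\right) k!}{2 \left(k + 2\right) \left(k + 3\right)} ≠ 0.

s_(k+1) = -(3*k**2 + 5*k - 1)*factorial(k + 2)/(2*2**k*(k + 3))
s_(k+1) − s_k = -(3*k**4 + 11*k**3 + 15*k**2 + 28*k + 14)*factorial(k + 1)/(2*2**k*(k + 2)*(k + 3))
(s_(k+1) − s_k) − t_k = (3*k**4 + 8*k**3 + 4*k**2 + 19*k + 16)*factorial(k)/(2*2**k*(k + 2)*(k + 3))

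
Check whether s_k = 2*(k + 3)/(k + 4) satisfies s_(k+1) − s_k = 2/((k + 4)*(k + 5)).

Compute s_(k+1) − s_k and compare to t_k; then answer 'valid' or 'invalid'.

valid (s_(k+1) − s_k reduces to t_k)

s_(k+1) = 2*(k + 4)/(k + 5)
s_(k+1) − s_k = 2/(k**2 + 9*k + 20)
(s_(k+1) − s_k) − t_k = 0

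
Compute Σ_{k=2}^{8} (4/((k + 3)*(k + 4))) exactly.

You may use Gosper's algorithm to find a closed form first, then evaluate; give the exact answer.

Step 1: r(k) = (k + 3)/(k + 5).
Normal form (A,B,C) = (k + 3, k + 5, 1).
Solve (k + 3)·f(k+1) − (k + 4)·f(k) = 1.
d = 1 from the (1,1,0) case.
Solving with deg f ≤ 1: f(k) = k/3.
Get s_k = R·t_k = 4*k/(3*(k + 3)) with R(k) = B(k−1)f(k)/C(k) = k*(k + 4)/3.
Δs = 4/(k**2 + 7*k + 12), as required.
Evaluate s at k=9 and k=2: 1 and 8/15; difference 7/15.

Σ = 7/15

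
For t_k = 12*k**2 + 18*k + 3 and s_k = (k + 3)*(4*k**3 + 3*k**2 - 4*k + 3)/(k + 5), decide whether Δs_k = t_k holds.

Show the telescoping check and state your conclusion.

Invalid: residual 2*(-8*k**3 - 75*k**2 - 97*k - 12)/(k**2 + 11*k + 30) ≠ 0.

s_(k+1) = (4*k**4 + 31*k**3 + 74*k**2 + 62*k + 24)/(k + 6)
s_(k+1) − s_k = (12*k**4 + 134*k**3 + 411*k**2 + 379*k + 66)/(k**2 + 11*k + 30)
(s_(k+1) − s_k) − t_k = 2*(-8*k**3 - 75*k**2 - 97*k - 12)/(k**2 + 11*k + 30)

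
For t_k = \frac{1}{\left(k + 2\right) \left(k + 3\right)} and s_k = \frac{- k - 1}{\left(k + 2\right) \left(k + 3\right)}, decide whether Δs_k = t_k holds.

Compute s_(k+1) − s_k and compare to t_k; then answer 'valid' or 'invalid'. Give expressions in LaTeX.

s_(k+1) = (-k - 2)/((k + 3)*(k + 4))
s_(k+1) − s_k = k/(k**3 + 9*k**2 + 26*k + 24)
(s_(k+1) − s_k) − t_k = -4/(k**3 + 9*k**2 + 26*k + 24)

Invalid: residual - \frac{4}{k^{3} + 9 k^{2} + 26 k + 24} ≠ 0.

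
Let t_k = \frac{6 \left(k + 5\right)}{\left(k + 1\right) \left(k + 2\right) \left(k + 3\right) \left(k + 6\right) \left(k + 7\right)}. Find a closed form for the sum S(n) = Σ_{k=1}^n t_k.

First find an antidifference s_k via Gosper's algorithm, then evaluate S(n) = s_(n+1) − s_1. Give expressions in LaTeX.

Ratio r(k) = (k + 1)*(k + 6)**2/((k + 4)*(k + 5)*(k + 8)).
Normal form (A,B,C) = (k + 1, k + 8, k**3 + 14*k**2 + 65*k + 100).
Set up (k + 1)·f(k+1) − (k + 7)·f(k) − (k**3 + 14*k**2 + 65*k + 100) = 0.
Degrees (1,1,3) ⇒ d ≤ 6.
A polynomial solution: f(k) = k*(k + 3)*(k + 4)**2*(k + 5)**2/36.
R(k) = B(k−1)·f(k)/C(k) = k*(k + 3)*(k + 4)*(k + 7)/36; s_k = R·t_k = k*(k**2 + 9*k + 20)/(6*(k**3 + 9*k**2 + 20*k + 12)).
Verify: 6*(k + 5)/(k**5 + 19*k**4 + 131*k**3 + 401*k**2 + 540*k + 252) matches t_k.
Telescope: S(n) = s_(n+1) − s_(1) = (n**3 + 12*n**2 + 41*n + 30)/(6*(n**3 + 12*n**2 + 41*n + 42)) − (5/42) = n*(n**2 + 12*n + 41)/(21*(n**3 + 12*n**2 + 41*n + 42)).

S(n) = \frac{n \left(n^{2} + 12 n + 41\right)}{21 \left(n^{3} + 12 n^{2} + 41 n + 42\right)}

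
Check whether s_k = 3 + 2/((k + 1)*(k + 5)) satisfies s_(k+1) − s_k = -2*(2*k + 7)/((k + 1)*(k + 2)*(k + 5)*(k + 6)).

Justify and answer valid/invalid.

s_(k+1) = 3 + 2/((k + 2)*(k + 6))
s_(k+1) − s_k = 2*(-2*k - 7)/(k**4 + 14*k**3 + 65*k**2 + 112*k + 60)
(s_(k+1) − s_k) − t_k = 0

valid (s_(k+1) − s_k reduces to t_k)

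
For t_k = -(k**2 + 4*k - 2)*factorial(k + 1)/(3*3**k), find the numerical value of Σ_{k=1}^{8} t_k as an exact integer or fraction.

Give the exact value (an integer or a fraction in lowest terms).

Σ = -581590/243

Ratio r(k) = (k + 2)*(4*k + (k + 1)**2 + 2)/(3*(k**2 + 4*k - 2)).
Gosper form: A/B · C(k+1)/C(k) with A=k/3 + 2/3, B=1, C=k**2 + 4*k - 2.
Set up (k/3 + 2/3)·f(k+1) − (1)·f(k) − (k**2 + 4*k - 2) = 0.
From deg A=1, deg B=0, deg C=2: d=1.
Solving with deg f ≤ 1: f(k) = 3*(k + 4).
Certificate R = B(k−1)f/C = 3*(k + 4)/(k**2 + 4*k - 2) gives s_k = -(k + 4)*factorial(k + 1)/3**k.
Verify: -(k**2 + 4*k - 2)*factorial(k + 1)/(3*3**k) matches t_k.
Evaluate s at k=9 and k=1: -582400/243 and -10/3; difference -581590/243.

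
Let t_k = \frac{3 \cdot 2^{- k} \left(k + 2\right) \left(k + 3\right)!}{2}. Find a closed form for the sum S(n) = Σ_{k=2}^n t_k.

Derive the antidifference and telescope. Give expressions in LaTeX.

Step 1: r(k) = (k + 3)*(k + 4)/(2*(k + 2)).
Take A(k)=k/2 + 2, B(k)=1, C(k)=k + 2.
Key eq: (k/2 + 2)·f(k+1) = (1)·f(k) + (k + 2).
From deg A=1, deg B=0, deg C=1: d=0.
Solving with deg f ≤ 0: f(k) = 2.
R(k) = B(k−1)·f(k)/C(k) = 2/(k + 2); s_k = R·t_k = 3*factorial(k + 3)/2**k.
s_(k+1) − s_k = 3*(k + 2)*factorial(k + 3)/(2*2**k) = t_k.
Σ_(k=2)^n t_k = s_(n+1) − s_(2) = (3*2**(-n - 1)*factorial(n + 4)) − (90), i.e. -90 + 3*factorial(n + 4)/(2*2**n).

S(n) = -90 + \frac{3 \cdot 2^{- n} \left(n + 4\right)!}{2}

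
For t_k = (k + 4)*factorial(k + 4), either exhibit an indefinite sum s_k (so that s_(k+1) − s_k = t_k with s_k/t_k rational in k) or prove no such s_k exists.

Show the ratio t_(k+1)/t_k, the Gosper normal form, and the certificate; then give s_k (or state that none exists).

Compute t_(k+1)/t_k: get (k + 5)**2/(k + 4).
Gosper form: A/B · C(k+1)/C(k) with A=k + 5, B=1, C=k + 4.
Set up (k + 5)·f(k+1) − (1)·f(k) − (k + 4) = 0.
d = 0 from the (1,0,1) case.
Coefficient equations give f(k) = 1.
Get s_k = R·t_k = factorial(k + 4) with R(k) = B(k−1)f(k)/C(k) = 1/(k + 4).
Δs = (k + 4)*factorial(k + 4), as required.

s_k = factorial(k + 4)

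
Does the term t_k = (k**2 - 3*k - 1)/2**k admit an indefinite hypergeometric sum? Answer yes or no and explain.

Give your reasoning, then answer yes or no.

Yes. s_k = 2**(1 - k)*(-k**2 + k + 1).

Compute t_(k+1)/t_k: get (k**2 - k - 3)/(2*(k**2 - 3*k - 1)).
So A=1/2 and B=1, with C=k**2 - 3*k - 1.
Solve (1/2)·f(k+1) − (1)·f(k) = k**2 - 3*k - 1.
d = 2 from the (0,0,2) case.
Solving with deg f ≤ 2: f(k) = -2*(k**2 - k - 1).
Get s_k = R·t_k = 2**(1 - k)*(-k**2 + k + 1) with R(k) = B(k−1)f(k)/C(k) = -2*(k**2 - k - 1)/(k**2 - 3*k - 1).
Verify: (k**2 - 3*k - 1)/2**k matches t_k.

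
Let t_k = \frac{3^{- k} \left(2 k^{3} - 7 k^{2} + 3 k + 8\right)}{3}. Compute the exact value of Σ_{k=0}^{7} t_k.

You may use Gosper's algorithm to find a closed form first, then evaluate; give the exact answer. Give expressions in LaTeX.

r(k) = (2*k**3 - k**2 - 5*k + 6)/(3*(2*k**3 - 7*k**2 + 3*k + 8)) after simplifying.
Factor: A=1/3; B=1; C=k**3 - 7*k**2/2 + 3*k/2 + 4.
Set up (1/3)·f(k+1) − (1)·f(k) − (k**3 - 7*k**2/2 + 3*k/2 + 4) = 0.
Bound: deg f ≤ 3.
Match coefficients ⇒ f(k) = -3*(k + 1)*(k**2 - 3*k + 4)/2.
Get s_k = R·t_k = (-k**3 + 2*k**2 - k - 4)/3**k with R(k) = B(k−1)f(k)/C(k) = -3*(k + 1)*(k**2 - 3*k + 4)/(2*k**3 - 7*k**2 + 3*k + 8).
Check: Δs_k = (2*k**3 - 7*k**2 + 3*k + 8)/(3*3**k). ✓
Σ_(k=0)^(7) t_k = s_(8) − s_(0) = -44/729 − (-4) = 2872/729.

Σ = 2872/729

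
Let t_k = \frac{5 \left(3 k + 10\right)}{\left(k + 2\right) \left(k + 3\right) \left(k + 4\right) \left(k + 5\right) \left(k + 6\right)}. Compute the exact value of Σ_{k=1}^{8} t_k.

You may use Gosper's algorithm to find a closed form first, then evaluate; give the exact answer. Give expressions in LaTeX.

Compute t_(k+1)/t_k: get (k + 2)*(3*k + 13)/((k + 7)*(3*k + 10)).
Gosper form: A/B · C(k+1)/C(k) with A=k + 2, B=k + 7, C=k + 10/3.
Set up (k + 2)·f(k+1) − (k + 6)·f(k) − (k + 10/3) = 0.
deg f ≤ 4 (via 1,1,1).
Coefficient equations give f(k) = k*(k + 3)*(k**2 + 11*k + 38)/120.
Get s_k = R·t_k = k*(k**2 + 11*k + 38)/(8*(k**3 + 11*k**2 + 38*k + 40)) with R(k) = B(k−1)f(k)/C(k) = k*(k + 3)*(k + 6)*(k**2 + 11*k + 38)/(40*(3*k + 10)).
Check: Δs_k = 5*(3*k + 10)/(k**5 + 20*k**4 + 155*k**3 + 580*k**2 + 1044*k + 720). ✓
Evaluate s at k=9 and k=1: 981/8008 and 5/72; difference 478/9009.

Σ = 478/9009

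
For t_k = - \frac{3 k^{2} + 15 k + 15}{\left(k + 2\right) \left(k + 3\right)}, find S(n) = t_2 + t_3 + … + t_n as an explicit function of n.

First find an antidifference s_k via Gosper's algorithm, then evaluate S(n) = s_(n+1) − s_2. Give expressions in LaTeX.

r(k) = (k + 2)*(5*k + (k + 1)**2 + 10)/((k + 4)*(k**2 + 5*k + 5)) after simplifying.
Normal form (A,B,C) = (k + 2, k + 4, k**2 + 5*k + 5).
Solve (k + 2)·f(k+1) − (k + 3)·f(k) = k**2 + 5*k + 5.
From deg A=1, deg B=1, deg C=2: d=2.
Match coefficients ⇒ f(k) = k*(2*k + 3)/2.
R(k) = B(k−1)·f(k)/C(k) = k*(k + 3)*(2*k + 3)/(2*(k**2 + 5*k + 5)); s_k = R·t_k = -3*k*(2*k + 3)/(2*k + 4).
s_(k+1) − s_k = 3*(-k**2 - 5*k - 5)/(k**2 + 5*k + 6) = t_k.
s_(n+1) = 3*(-2*n**2 - 7*n - 5)/(2*(n + 3)) and s_(2) = -21/4, so S(n) = 3*(-4*n**2 - 7*n + 11)/(4*(n + 3)).

S(n) = \frac{3 \left(- 4 n^{2} - 7 n + 11\right)}{4 \left(n + 3\right)}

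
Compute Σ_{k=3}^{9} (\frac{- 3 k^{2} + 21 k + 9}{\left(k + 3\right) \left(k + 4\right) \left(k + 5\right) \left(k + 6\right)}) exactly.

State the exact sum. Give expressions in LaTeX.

Σ = 43/1456

Compute t_(k+1)/t_k: get (k**3 - 2*k**2 - 24*k - 27)/(k**3 - 52*k - 21).
Normal form (A,B,C) = (k + 3, k + 7, k**2 - 7*k - 3).
Solve (k + 3)·f(k+1) − (k + 6)·f(k) = k**2 - 7*k - 3.
d = 3 from the (1,1,2) case.
Coefficient equations give f(k) = -k**2.
So s_k = (B(k−1)f/C)·t_k = (-k**2*(k + 6)/(k**2 - 7*k - 3))·t_k = 3*k**2/((k + 3)*(k + 4)*(k + 5)).
Δs = 3*(-k**2 + 7*k + 3)/(k**4 + 18*k**3 + 119*k**2 + 342*k + 360), as required.
Evaluate s at k=10 and k=3: 10/91 and 9/112; difference 43/1456.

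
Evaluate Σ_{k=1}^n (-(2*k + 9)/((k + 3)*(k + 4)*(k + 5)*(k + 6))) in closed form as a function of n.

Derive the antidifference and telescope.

S(n) = n*(-n - 10)/(24*(n**2 + 10*n + 24))

Compute t_(k+1)/t_k: get (k + 3)*(2*k + 11)/((k + 7)*(2*k + 9)).
Normal form (A,B,C) = (k + 3, k + 7, k + 9/2).
Key eq: (k + 3)·f(k+1) = (k + 6)·f(k) + (k + 9/2).
Bound: deg f ≤ 3.
Solve for f: f(k) = k*(k + 4)*(k + 8)/30 (degree 3 ≤ 3).
Then R = B(k−1)f/C = k*(k + 4)*(k + 6)*(k + 8)/(15*(2*k + 9)), so s_k = R(k)·t_k = k*(-k - 8)/(15*(k**2 + 8*k + 15)).
Verify: (-2*k - 9)/(k**4 + 18*k**3 + 119*k**2 + 342*k + 360) matches t_k.
s_(n+1) = (-n**2 - 10*n - 9)/(15*(n**2 + 10*n + 24)) and s_(1) = -1/40, so S(n) = n*(-n - 10)/(24*(n**2 + 10*n + 24)).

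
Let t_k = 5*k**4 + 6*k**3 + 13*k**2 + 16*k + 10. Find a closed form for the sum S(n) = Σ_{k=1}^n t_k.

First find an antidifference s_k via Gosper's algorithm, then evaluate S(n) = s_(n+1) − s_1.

Compute t_(k+1)/t_k: get (5*k**4 + 26*k**3 + 61*k**2 + 80*k + 50)/(5*k**4 + 6*k**3 + 13*k**2 + 16*k + 10).
Take A(k)=1, B(k)=1, C(k)=k**4 + 6*k**3/5 + 13*k**2/5 + 16*k/5 + 2.
Need (1)·f(k+1) − (1)·f(k) = k**4 + 6*k**3/5 + 13*k**2/5 + 16*k/5 + 2.
Degrees (0,0,4) ⇒ d ≤ 5.
Coefficient equations give f(k) = k*(k**4 - k**3 + 3*k**2 + 3*k + 4)/5.
Certificate R = B(k−1)f/C = k*(k**4 - k**3 + 3*k**2 + 3*k + 4)/(5*k**4 + 6*k**3 + 13*k**2 + 16*k + 10) gives s_k = k*(k**4 - k**3 + 3*k**2 + 3*k + 4).
Verify: 5*k**4 + 6*k**3 + 13*k**2 + 16*k + 10 matches t_k.
s_(n+1) = n**5 + 4*n**4 + 9*n**3 + 16*n**2 + 20*n + 10 and s_(1) = 10, so S(n) = n*(n**4 + 4*n**3 + 9*n**2 + 16*n + 20).

S(n) = n*(n**4 + 4*n**3 + 9*n**2 + 16*n + 20)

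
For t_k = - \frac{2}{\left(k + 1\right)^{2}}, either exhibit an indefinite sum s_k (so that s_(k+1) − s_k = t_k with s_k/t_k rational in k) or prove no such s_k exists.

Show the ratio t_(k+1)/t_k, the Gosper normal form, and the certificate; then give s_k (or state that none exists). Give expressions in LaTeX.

Step 1: r(k) = (k + 1)**2/(k + 2)**2.
A = k**2 + 2*k + 1, B = k**2 + 4*k + 4, C = 1.
Set up (k**2 + 2*k + 1)·f(k+1) − (k**2 + 2*k + 1)·f(k) − (1) = 0.
From deg A=2, deg B=2, deg C=0: d=0.
f = c0 ⇒ A·f(k+1) − B(k−1)·f(k) − C = -1. The system {-1 = 0} is inconsistent; no antidifference.

not Gosper-summable; s_k does not exist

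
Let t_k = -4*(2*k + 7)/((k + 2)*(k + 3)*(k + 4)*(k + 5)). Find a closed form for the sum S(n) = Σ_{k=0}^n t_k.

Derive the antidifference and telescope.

The ratio is (k + 2)*(2*k + 9)/((k + 6)*(2*k + 7)).
Take A(k)=k + 2, B(k)=k + 6, C(k)=k + 7/2.
Key eq: (k + 2)·f(k+1) = (k + 5)·f(k) + (k + 7/2).
Degrees (1,1,1) ⇒ d ≤ 3.
Solving with deg f ≤ 3: f(k) = k*(k + 3)*(k + 6)/16.
Then R = B(k−1)f/C = k*(k + 3)*(k + 5)*(k + 6)/(8*(2*k + 7)), so s_k = R(k)·t_k = k*(-k - 6)/(2*(k**2 + 6*k + 8)).
Check: Δs_k = 4*(-2*k - 7)/(k**4 + 14*k**3 + 71*k**2 + 154*k + 120). ✓
Telescope: S(n) = s_(n+1) − s_(0) = (-n**2 - 8*n - 7)/(2*(n**2 + 8*n + 15)) − (0) = (-n**2 - 8*n - 7)/(2*(n**2 + 8*n + 15)).

S(n) = (-n**2 - 8*n - 7)/(2*(n**2 + 8*n + 15))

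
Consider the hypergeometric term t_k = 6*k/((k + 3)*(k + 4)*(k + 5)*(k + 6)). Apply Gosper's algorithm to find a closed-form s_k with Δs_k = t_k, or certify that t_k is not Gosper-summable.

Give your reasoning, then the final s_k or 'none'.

Step 1: r(k) = (k + 1)*(k + 3)/(k*(k + 7)).
Factor: A=k + 3; B=k + 7; C=k.
Need (k + 3)·f(k+1) − (k + 6)·f(k) = k.
From deg A=1, deg B=1, deg C=1: d=3.
Coefficient equations give f(k) = k*(k - 1)*(k + 13)/120.
Then R = B(k−1)f/C = (k - 1)*(k + 6)*(k + 13)/120, so s_k = R(k)·t_k = k*(k**2 + 12*k - 13)/(20*(k + 3)*(k + 4)*(k + 5)).
Δs = 6*k/(k**4 + 18*k**3 + 119*k**2 + 342*k + 360), as required.

s_k = k*(k**2 + 12*k - 13)/(20*(k + 3)*(k + 4)*(k + 5))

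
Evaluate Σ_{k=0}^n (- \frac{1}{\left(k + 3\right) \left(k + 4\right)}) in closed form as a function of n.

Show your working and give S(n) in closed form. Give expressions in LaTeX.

S(n) = \frac{- n - 1}{3 \left(n + 4\right)}

Compute t_(k+1)/t_k: get (k + 3)/(k + 5).
Factor: A=k + 3; B=k + 5; C=1.
Solve (k + 3)·f(k+1) − (k + 4)·f(k) = 1.
Degrees (1,1,0) ⇒ d ≤ 1.
Solve for f: f(k) = k/3 (degree 1 ≤ 1).
So s_k = (B(k−1)f/C)·t_k = (k*(k + 4)/3)·t_k = -k/(3*k + 9).
Δs = -1/(k**2 + 7*k + 12), as required.
Telescope: S(n) = s_(n+1) − s_(0) = (-n - 1)/(3*(n + 4)) − (0) = (-n - 1)/(3*(n + 4)).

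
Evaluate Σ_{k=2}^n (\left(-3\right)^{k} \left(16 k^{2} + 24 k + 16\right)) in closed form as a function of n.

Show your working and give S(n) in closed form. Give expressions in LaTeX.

S(n) = 12 \left(-3\right)^{n} n^{2} + 24 \left(-3\right)^{n} n + 15 \left(-3\right)^{n} + 153

Ratio r(k) = 3*(-2*k**2 - 7*k - 7)/(2*k**2 + 3*k + 2).
Normal form (A,B,C) = (-3, 1, k**2 + 3*k/2 + 1).
Need (-3)·f(k+1) − (1)·f(k) = k**2 + 3*k/2 + 1.
d = 2 from the (0,0,2) case.
Match coefficients ⇒ f(k) = -(4*k**2 + 1)/16.
Certificate R = B(k−1)f/C = -(4*k**2 + 1)/(8*(2*k**2 + 3*k + 2)) gives s_k = (-3)**k*(-4*k**2 - 1).
Verify: (-3)**k*(16*k**2 + 24*k + 16) matches t_k.
Σ_(k=2)^n t_k = s_(n+1) − s_(2) = (3*(-3)**n*(4*n**2 + 8*n + 5)) − (-153), i.e. 12*(-3)**n*n**2 + 24*(-3)**n*n + 15*(-3)**n + 153.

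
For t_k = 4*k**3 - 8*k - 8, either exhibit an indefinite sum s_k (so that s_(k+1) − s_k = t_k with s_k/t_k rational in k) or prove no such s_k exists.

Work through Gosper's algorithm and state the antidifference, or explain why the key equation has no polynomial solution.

s_k = k*(k**3 - 2*k**2 - 3*k - 4)

Compute t_(k+1)/t_k: get (2*k - (k + 1)**3 + 4)/(-k**3 + 2*k + 2).
Take A(k)=1, B(k)=1, C(k)=k**3 - 2*k - 2.
Set up (1)·f(k+1) − (1)·f(k) − (k**3 - 2*k - 2) = 0.
d = 4 from the (0,0,3) case.
Solve for f: f(k) = k*(k**3 - 2*k**2 - 3*k - 4)/4 (degree 4 ≤ 4).
R(k) = B(k−1)·f(k)/C(k) = k*(k**3 - 2*k**2 - 3*k - 4)/(4*(k**3 - 2*k - 2)); s_k = R·t_k = k*(k**3 - 2*k**2 - 3*k - 4).
Δs = 4*k**3 - 8*k - 8, as required.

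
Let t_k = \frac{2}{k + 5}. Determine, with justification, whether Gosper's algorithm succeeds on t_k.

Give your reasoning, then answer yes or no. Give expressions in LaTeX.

Compute t_(k+1)/t_k: get (k + 5)/(k + 6).
Take A(k)=k + 5, B(k)=k + 6, C(k)=1.
f must satisfy (k + 5)·f(k+1) − (k + 5)·f(k) = 1.
Bound: deg f ≤ 0.
Write f(k) = c0. Then LHS − RHS = -1, requiring -1 = 0: contradictory. No certificate.

No; the coefficient equations for f are inconsistent.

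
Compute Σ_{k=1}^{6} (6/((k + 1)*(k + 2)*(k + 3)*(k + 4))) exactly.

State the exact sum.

Step 1: r(k) = (k + 1)/(k + 5).
Factor: A=k + 1; B=k + 5; C=1.
Key eq: (k + 1)·f(k+1) = (k + 4)·f(k) + (1).
d = 3 from the (1,1,0) case.
Coefficient equations give f(k) = k*(k**2 + 6*k + 11)/18.
Then R = B(k−1)f/C = k*(k + 4)*(k**2 + 6*k + 11)/18, so s_k = R(k)·t_k = k*(k**2 + 6*k + 11)/(3*(k + 1)*(k + 2)*(k + 3)).
Check: Δs_k = 6/(k**4 + 10*k**3 + 35*k**2 + 50*k + 24). ✓
Sum = s_(7) − s_(1); s_(7) = 119/360, s_(1) = 1/4 ⇒ 29/360.

Σ = 29/360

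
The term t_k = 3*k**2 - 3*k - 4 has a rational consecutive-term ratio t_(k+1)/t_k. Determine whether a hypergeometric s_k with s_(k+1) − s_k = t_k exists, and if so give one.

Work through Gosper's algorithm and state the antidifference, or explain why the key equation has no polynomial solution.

r(k) = (3*k**2 + 3*k - 4)/(3*k**2 - 3*k - 4) after simplifying.
A = 1, B = 1, C = k**2 - k - 4/3.
f must satisfy (1)·f(k+1) − (1)·f(k) = k**2 - k - 4/3.
Degrees (0,0,2) ⇒ d ≤ 3.
Coefficient equations give f(k) = k*(k**2 - 3*k - 2)/3.
Then R = B(k−1)f/C = k*(k**2 - 3*k - 2)/(3*k**2 - 3*k - 4), so s_k = R(k)·t_k = k*(k**2 - 3*k - 2).
Verify: 3*k**2 - 3*k - 4 matches t_k.

s_k = k*(k**2 - 3*k - 2)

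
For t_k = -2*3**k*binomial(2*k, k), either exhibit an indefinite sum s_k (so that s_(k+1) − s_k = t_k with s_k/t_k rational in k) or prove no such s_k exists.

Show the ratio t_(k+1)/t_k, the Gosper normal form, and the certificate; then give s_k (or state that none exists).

t_(k+1)/t_k = 6*(2*k + 1)/(k + 1).
So A=12*k + 6 and B=k + 1, with C=1.
Key eq: (12*k + 6)·f(k+1) = (k)·f(k) + (1).
deg f ≤ -1 (via 1,1,0).
deg f ≤ -1 is impossible — no certificate.

not Gosper-summable; s_k does not exist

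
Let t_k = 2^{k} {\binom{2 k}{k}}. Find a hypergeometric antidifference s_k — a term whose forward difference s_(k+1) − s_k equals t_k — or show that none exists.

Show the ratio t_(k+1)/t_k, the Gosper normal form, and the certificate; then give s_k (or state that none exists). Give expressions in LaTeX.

no hypergeometric antidifference exists

r(k) = 4*(2*k + 1)/(k + 1) after simplifying.
A = 8*k + 4, B = k + 1, C = 1.
Key eq: (8*k + 4)·f(k+1) = (k)·f(k) + (1).
Degrees (1,1,0) ⇒ d ≤ -1.
Negative degree bound (-1): no f exists, t_k not Gosper-summable.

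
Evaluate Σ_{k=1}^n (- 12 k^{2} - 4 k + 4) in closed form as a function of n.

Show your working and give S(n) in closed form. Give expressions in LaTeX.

Ratio r(k) = (k + 3*(k + 1)**2)/(3*k**2 + k - 1).
Factor: A=1; B=1; C=k**2 + k/3 - 1/3.
Key eq: (1)·f(k+1) = (1)·f(k) + (k**2 + k/3 - 1/3).
deg f ≤ 3 (via 0,0,2).
Coefficient equations give f(k) = k*(k**2 - k - 1)/3.
Get s_k = R·t_k = 4*k*(-k**2 + k + 1) with R(k) = B(k−1)f(k)/C(k) = k*(k**2 - k - 1)/(3*k**2 + k - 1).
Δs = -12*k**2 - 4*k + 4, as required.
Telescope: S(n) = s_(n+1) − s_(1) = -4*n**3 - 8*n**2 + 4 − (4) = 4*n**2*(-n - 2).

S(n) = 4 n^{2} \left(- n - 2\right)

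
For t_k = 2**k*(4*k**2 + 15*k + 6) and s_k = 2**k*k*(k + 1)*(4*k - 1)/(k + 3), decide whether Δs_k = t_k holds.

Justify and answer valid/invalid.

s_(k+1) = 2**(k + 1)*(k + 1)*(k + 2)*(4*k + 3)/(k + 4)
s_(k+1) − s_k = 2**k*(4*k**4 + 35*k**3 + 113*k**2 + 118*k + 36)/(k**2 + 7*k + 12)
(s_(k+1) − s_k) − t_k = 2**(k + 1)*(-4*k**3 - 23*k**2 - 52*k - 18)/(k**2 + 7*k + 12)

Invalid: residual 2**(k + 1)*(-4*k**3 - 23*k**2 - 52*k - 18)/(k**2 + 7*k + 12) ≠ 0.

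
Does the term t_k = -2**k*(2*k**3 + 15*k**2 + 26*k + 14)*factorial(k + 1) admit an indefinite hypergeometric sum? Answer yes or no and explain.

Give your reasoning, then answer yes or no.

The ratio is 2*(2*k**4 + 25*k**3 + 104*k**2 + 181*k + 114)/(2*k**3 + 15*k**2 + 26*k + 14).
Take A(k)=2*k + 4, B(k)=1, C(k)=k**3 + 15*k**2/2 + 13*k + 7.
f must satisfy (2*k + 4)·f(k+1) − (1)·f(k) = k**3 + 15*k**2/2 + 13*k + 7.
Bound: deg f ≤ 2.
Match coefficients ⇒ f(k) = (k**2 + 4*k - 2)/2.
Then R = B(k−1)f/C = (k**2 + 4*k - 2)/(2*k**3 + 15*k**2 + 26*k + 14), so s_k = R(k)·t_k = -2**k*(k**2 + 4*k - 2)*factorial(k + 1).
s_(k+1) − s_k = -2**k*(2*k**3 + 15*k**2 + 26*k + 14)*factorial(k + 1) = t_k.

Yes. s_k = -2**k*(k**2 + 4*k - 2)*factorial(k + 1).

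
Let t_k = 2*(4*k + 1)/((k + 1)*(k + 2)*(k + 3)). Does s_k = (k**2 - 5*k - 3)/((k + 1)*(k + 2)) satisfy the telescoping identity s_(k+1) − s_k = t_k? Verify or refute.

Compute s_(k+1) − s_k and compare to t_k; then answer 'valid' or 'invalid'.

valid (s_(k+1) − s_k reduces to t_k)

s_(k+1) = (-5*k + (k + 1)**2 - 8)/((k + 2)*(k + 3))
s_(k+1) − s_k = 2*(4*k + 1)/(k**3 + 6*k**2 + 11*k + 6)
(s_(k+1) − s_k) − t_k = 0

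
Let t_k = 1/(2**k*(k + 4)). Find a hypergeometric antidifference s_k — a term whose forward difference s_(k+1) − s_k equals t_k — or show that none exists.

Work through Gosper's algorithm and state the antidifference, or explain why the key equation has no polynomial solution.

none — t_k is not Gosper-summable

Step 1: r(k) = (k + 4)/(2*(k + 5)).
Take A(k)=k/2 + 2, B(k)=k + 5, C(k)=1.
Set up (k/2 + 2)·f(k+1) − (k + 4)·f(k) − (1) = 0.
From deg A=1, deg B=1, deg C=0: d=-1.
Bound -1 < 0, so the key equation has no polynomial solution.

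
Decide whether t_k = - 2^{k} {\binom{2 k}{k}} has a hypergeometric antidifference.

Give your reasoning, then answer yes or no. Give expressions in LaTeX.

No — t_k has no hypergeometric antidifference.

The ratio is 4*(2*k + 1)/(k + 1).
Normal form (A,B,C) = (8*k + 4, k + 1, 1).
Solve (8*k + 4)·f(k+1) − (k)·f(k) = 1.
From deg A=1, deg B=1, deg C=0: d=-1.
d = -1 < 0 ⇒ no nonzero polynomial f; not summable.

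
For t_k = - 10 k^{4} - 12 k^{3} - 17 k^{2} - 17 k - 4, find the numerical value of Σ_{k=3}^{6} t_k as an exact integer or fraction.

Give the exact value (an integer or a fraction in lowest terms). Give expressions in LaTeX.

Compute t_(k+1)/t_k: get (10*k**4 + 52*k**3 + 113*k**2 + 127*k + 60)/(10*k**4 + 12*k**3 + 17*k**2 + 17*k + 4).
Take A(k)=1, B(k)=1, C(k)=k**4 + 6*k**3/5 + 17*k**2/10 + 17*k/10 + 2/5.
Key eq: (1)·f(k+1) = (1)·f(k) + (k**4 + 6*k**3/5 + 17*k**2/10 + 17*k/10 + 2/5).
Degrees (0,0,4) ⇒ d ≤ 5.
A polynomial solution: f(k) = k*(2*k**4 - 2*k**3 + 3*k**2 + 3*k - 2)/10.
R(k) = B(k−1)·f(k)/C(k) = k*(2*k**4 - 2*k**3 + 3*k**2 + 3*k - 2)/(10*k**4 + 12*k**3 + 17*k**2 + 17*k + 4); s_k = R·t_k = k*(-2*k**4 + 2*k**3 - 3*k**2 - 3*k + 2).
Check: Δs_k = -10*k**4 - 12*k**3 - 17*k**2 - 17*k - 4. ✓
Evaluate s at k=7 and k=3: -29974 and -426; difference -29548.

Σ = -29548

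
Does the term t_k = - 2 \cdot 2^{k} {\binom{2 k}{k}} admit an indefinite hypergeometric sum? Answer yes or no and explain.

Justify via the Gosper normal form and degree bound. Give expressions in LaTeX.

The ratio is 4*(2*k + 1)/(k + 1).
So A=8*k + 4 and B=k + 1, with C=1.
Key eq: (8*k + 4)·f(k+1) = (k)·f(k) + (1).
d = -1 from the (1,1,0) case.
d = -1 < 0 ⇒ no nonzero polynomial f; not summable.

No — key equation has no polynomial f.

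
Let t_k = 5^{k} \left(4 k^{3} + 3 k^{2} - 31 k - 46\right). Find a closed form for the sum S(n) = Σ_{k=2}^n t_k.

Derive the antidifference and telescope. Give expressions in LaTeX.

Compute t_(k+1)/t_k: get 5*(4*k**3 + 15*k**2 - 13*k - 70)/(4*k**3 + 3*k**2 - 31*k - 46).
Gosper form: A/B · C(k+1)/C(k) with A=5, B=1, C=k**3 + 3*k**2/4 - 31*k/4 - 23/2.
Set up (5)·f(k+1) − (1)·f(k) − (k**3 + 3*k**2/4 - 31*k/4 - 23/2) = 0.
deg f ≤ 3 (via 0,0,3).
Solve for f: f(k) = (k**3 - 3*k**2 - 4*k - 4)/4 (degree 3 ≤ 3).
Get s_k = R·t_k = 5**k*(k**3 - 3*k**2 - 4*k - 4) with R(k) = B(k−1)f(k)/C(k) = (k**3 - 3*k**2 - 4*k - 4)/(4*k**3 + 3*k**2 - 31*k - 46).
s_(k+1) − s_k = 5**k*(4*k**3 + 3*k**2 - 31*k - 46) = t_k.
Σ_(k=2)^n t_k = s_(n+1) − s_(2) = (5**(n + 1)*(n**3 - 7*n - 10)) − (-400), i.e. 5*5**n*n**3 - 35*5**n*n - 50*5**n + 400.

S(n) = 5 \cdot 5^{n} n^{3} - 35 \cdot 5^{n} n - 50 \cdot 5^{n} + 400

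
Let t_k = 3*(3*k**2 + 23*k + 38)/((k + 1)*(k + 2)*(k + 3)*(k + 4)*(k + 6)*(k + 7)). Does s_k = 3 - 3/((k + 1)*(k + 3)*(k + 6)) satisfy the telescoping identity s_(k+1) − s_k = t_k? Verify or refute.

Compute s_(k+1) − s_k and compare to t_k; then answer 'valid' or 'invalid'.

Valid: the claim telescopes to t_k.

s_(k+1) = 3 - 3/((k + 2)*(k + 4)*(k + 7))
s_(k+1) − s_k = 3*(3*k**2 + 23*k + 38)/(k**6 + 23*k**5 + 207*k**4 + 925*k**3 + 2144*k**2 + 2412*k + 1008)
(s_(k+1) − s_k) − t_k = 0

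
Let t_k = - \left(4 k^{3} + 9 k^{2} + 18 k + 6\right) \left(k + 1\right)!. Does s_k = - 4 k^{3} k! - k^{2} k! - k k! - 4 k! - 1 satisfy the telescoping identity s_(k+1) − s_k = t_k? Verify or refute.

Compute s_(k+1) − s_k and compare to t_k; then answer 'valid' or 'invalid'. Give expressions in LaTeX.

Valid: the claim telescopes to t_k.

s_(k+1) = -4*k**4*factorial(k) - 17*k**3*factorial(k) - 28*k**2*factorial(k) - 25*k*factorial(k) - 10*factorial(k) - 1
s_(k+1) − s_k = -(4*k**3 + 9*k**2 + 18*k + 6)*factorial(k + 1)
(s_(k+1) − s_k) − t_k = 0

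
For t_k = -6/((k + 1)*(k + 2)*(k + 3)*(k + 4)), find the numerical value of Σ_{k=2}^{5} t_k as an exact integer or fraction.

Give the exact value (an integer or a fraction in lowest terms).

Σ = -37/1260

t_(k+1)/t_k = (k + 1)/(k + 5).
So A=k + 1 and B=k + 5, with C=1.
f must satisfy (k + 1)·f(k+1) − (k + 4)·f(k) = 1.
Bound: deg f ≤ 3.
A polynomial solution: f(k) = k*(k**2 + 6*k + 11)/18.
R(k) = B(k−1)·f(k)/C(k) = k*(k + 4)*(k**2 + 6*k + 11)/18; s_k = R·t_k = k*(-k**2 - 6*k - 11)/(3*(k + 1)*(k + 2)*(k + 3)).
Δs = -6/(k**4 + 10*k**3 + 35*k**2 + 50*k + 24), as required.
Σ_(k=2)^(5) t_k = s_(6) − s_(2) = -83/252 − (-3/10) = -37/1260.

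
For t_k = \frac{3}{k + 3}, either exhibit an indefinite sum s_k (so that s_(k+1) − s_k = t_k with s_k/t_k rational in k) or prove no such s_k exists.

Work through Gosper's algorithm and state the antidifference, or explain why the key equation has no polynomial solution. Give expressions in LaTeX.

r(k) = (k + 3)/(k + 4) after simplifying.
So A=k + 3 and B=k + 4, with C=1.
Need (k + 3)·f(k+1) − (k + 3)·f(k) = 1.
deg f ≤ 0 (via 1,1,0).
f = c0 ⇒ A·f(k+1) − B(k−1)·f(k) − C = -1. The system {-1 = 0} is inconsistent; no antidifference.

not Gosper-summable; s_k does not exist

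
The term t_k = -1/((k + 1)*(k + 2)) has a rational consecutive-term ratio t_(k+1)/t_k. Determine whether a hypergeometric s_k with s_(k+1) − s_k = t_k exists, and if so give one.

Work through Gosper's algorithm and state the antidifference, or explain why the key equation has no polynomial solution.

Ratio r(k) = (k + 1)/(k + 3).
Take A(k)=k + 1, B(k)=k + 3, C(k)=1.
Need (k + 1)·f(k+1) − (k + 2)·f(k) = 1.
Degrees (1,1,0) ⇒ d ≤ 1.
Solve for f: f(k) = k (degree 1 ≤ 1).
R(k) = B(k−1)·f(k)/C(k) = k*(k + 2); s_k = R·t_k = -k/(k + 1).
Check: Δs_k = -1/(k**2 + 3*k + 2). ✓

s_k = -k/(k + 1)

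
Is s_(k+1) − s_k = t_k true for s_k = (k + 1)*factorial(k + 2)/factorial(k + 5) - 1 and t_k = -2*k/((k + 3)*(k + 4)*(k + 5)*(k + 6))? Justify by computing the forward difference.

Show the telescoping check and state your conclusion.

Valid: the claim telescopes to t_k.

s_(k+1) = (k + 2)*factorial(k + 3)/factorial(k + 6) - 1
s_(k+1) − s_k = -2*k/((k + 3)*(k + 4)*(k + 5)*(k + 6))
(s_(k+1) − s_k) − t_k = 0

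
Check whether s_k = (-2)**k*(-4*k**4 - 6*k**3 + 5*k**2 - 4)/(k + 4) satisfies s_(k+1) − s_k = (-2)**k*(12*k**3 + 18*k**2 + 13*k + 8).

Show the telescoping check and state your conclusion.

Invalid: residual (-2)**(k + 1)*(12*k**4 + 70*k**3 + 83*k**2 + 59*k + 34)/(k**2 + 9*k + 20) ≠ 0.

s_(k+1) = 2*(-2)**k*(4*k**4 + 22*k**3 + 37*k**2 + 24*k + 9)/(k + 5)
s_(k+1) − s_k = (-2)**k*(12*k**5 + 102*k**4 + 275*k**3 + 319*k**2 + 214*k + 92)/(k**2 + 9*k + 20)
(s_(k+1) − s_k) − t_k = (-2)**(k + 1)*(12*k**4 + 70*k**3 + 83*k**2 + 59*k + 34)/(k**2 + 9*k + 20)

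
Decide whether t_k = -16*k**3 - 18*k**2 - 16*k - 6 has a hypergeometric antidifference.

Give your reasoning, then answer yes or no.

r(k) = (8*k**3 + 33*k**2 + 50*k + 28)/(8*k**3 + 9*k**2 + 8*k + 3) after simplifying.
Take A(k)=1, B(k)=1, C(k)=k**3 + 9*k**2/8 + k + 3/8.
Need (1)·f(k+1) − (1)·f(k) = k**3 + 9*k**2/8 + k + 3/8.
From deg A=0, deg B=0, deg C=3: d=4.
Coefficient equations give f(k) = k*(4*k**3 - 2*k**2 + 3*k + 1)/16.
Certificate R = B(k−1)f/C = k*(4*k**3 - 2*k**2 + 3*k + 1)/(2*(8*k**3 + 9*k**2 + 8*k + 3)) gives s_k = k*(-4*k**3 + 2*k**2 - 3*k - 1).
Δs = -16*k**3 - 18*k**2 - 16*k - 6, as required.

Yes. s_k = k*(-4*k**3 + 2*k**2 - 3*k - 1).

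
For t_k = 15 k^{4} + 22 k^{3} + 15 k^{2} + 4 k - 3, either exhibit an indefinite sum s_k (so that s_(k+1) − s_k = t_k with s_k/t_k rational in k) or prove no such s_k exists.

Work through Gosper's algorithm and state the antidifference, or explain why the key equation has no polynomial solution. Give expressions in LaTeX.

s_k = k \left(3 k^{4} - 2 k^{3} - k^{2} - 3\right)

Ratio r(k) = (15*k**4 + 82*k**3 + 171*k**2 + 160*k + 53)/(15*k**4 + 22*k**3 + 15*k**2 + 4*k - 3).
Normal form (A,B,C) = (1, 1, k**4 + 22*k**3/15 + k**2 + 4*k/15 - 1/5).
Solve (1)·f(k+1) − (1)·f(k) = k**4 + 22*k**3/15 + k**2 + 4*k/15 - 1/5.
Bound: deg f ≤ 5.
A polynomial solution: f(k) = k*(3*k**4 - 2*k**3 - k**2 - 3)/15.
Certificate R = B(k−1)f/C = k*(3*k**4 - 2*k**3 - k**2 - 3)/(15*k**4 + 22*k**3 + 15*k**2 + 4*k - 3) gives s_k = k*(3*k**4 - 2*k**3 - k**2 - 3).
Δs = 15*k**4 + 22*k**3 + 15*k**2 + 4*k - 3, as required.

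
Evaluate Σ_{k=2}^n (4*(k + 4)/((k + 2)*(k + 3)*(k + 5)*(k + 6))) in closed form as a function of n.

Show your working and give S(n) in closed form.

Ratio r(k) = (k + 2)*(k + 5)**2/((k + 4)**2*(k + 7)).
So A=k + 2 and B=k + 7, with C=k**2 + 8*k + 16.
Solve (k + 2)·f(k+1) − (k + 6)·f(k) = k**2 + 8*k + 16.
From deg A=1, deg B=1, deg C=2: d=4.
Solving with deg f ≤ 4: f(k) = k*(k + 3)*(k + 4)*(k + 7)/20.
Certificate R = B(k−1)f/C = k*(k + 3)*(k + 6)*(k + 7)/(20*(k + 4)) gives s_k = k*(k + 7)/(5*(k**2 + 7*k + 10)).
Δs = 4*(k + 4)/(k**4 + 16*k**3 + 91*k**2 + 216*k + 180), as required.
Σ_(k=2)^n t_k = s_(n+1) − s_(2) = ((n**2 + 9*n + 8)/(5*(n**2 + 9*n + 18))) − (9/70), i.e. (n**2 + 9*n - 10)/(14*(n**2 + 9*n + 18)).

S(n) = (n**2 + 9*n - 10)/(14*(n**2 + 9*n + 18))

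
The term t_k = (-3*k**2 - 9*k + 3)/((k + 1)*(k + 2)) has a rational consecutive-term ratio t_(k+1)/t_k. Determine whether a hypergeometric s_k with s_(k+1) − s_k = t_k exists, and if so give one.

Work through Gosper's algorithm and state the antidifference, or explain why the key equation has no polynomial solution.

r(k) = (k + 1)*(3*k + (k + 1)**2 + 2)/((k + 3)*(k**2 + 3*k - 1)) after simplifying.
A = k + 1, B = k + 3, C = k**2 + 3*k - 1.
Key eq: (k + 1)·f(k+1) = (k + 2)·f(k) + (k**2 + 3*k - 1).
Bound: deg f ≤ 2.
Solving with deg f ≤ 2: f(k) = k*(k - 2).
Then R = B(k−1)f/C = k*(k - 2)*(k + 2)/(k**2 + 3*k - 1), so s_k = R(k)·t_k = 3*k*(2 - k)/(k + 1).
Check: Δs_k = 3*(-k**2 - 3*k + 1)/(k**2 + 3*k + 2). ✓

s_k = 3*k*(2 - k)/(k + 1)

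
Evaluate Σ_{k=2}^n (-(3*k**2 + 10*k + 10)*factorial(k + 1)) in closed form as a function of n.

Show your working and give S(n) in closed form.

r(k) = (k + 2)*(10*k + 3*(k + 1)**2 + 20)/(3*k**2 + 10*k + 10) after simplifying.
A = k + 2, B = 1, C = k**2 + 10*k/3 + 10/3.
Set up (k + 2)·f(k+1) − (1)·f(k) − (k**2 + 10*k/3 + 10/3) = 0.
Degrees (1,0,2) ⇒ d ≤ 1.
Coefficient equations give f(k) = (3*k + 4)/3.
Then R = B(k−1)f/C = (3*k + 4)/(3*k**2 + 10*k + 10), so s_k = R(k)·t_k = -(3*k + 4)*factorial(k + 1).
Δs = -(3*k**2 + 10*k + 10)*factorial(k + 1), as required.
Evaluate: s_(n+1) = -(3*n + 7)*factorial(n + 2); subtract s_(2) = -60 ⇒ S(n) = -3*n*factorial(n + 2) - 7*factorial(n + 2) + 60.

S(n) = -3*n*factorial(n + 2) - 7*factorial(n + 2) + 60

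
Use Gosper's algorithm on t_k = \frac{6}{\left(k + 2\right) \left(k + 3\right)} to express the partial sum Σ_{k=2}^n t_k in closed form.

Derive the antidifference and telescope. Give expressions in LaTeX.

The ratio is (k + 2)/(k + 4).
A = k + 2, B = k + 4, C = 1.
Key eq: (k + 2)·f(k+1) = (k + 3)·f(k) + (1).
From deg A=1, deg B=1, deg C=0: d=1.
Match coefficients ⇒ f(k) = k/2.
So s_k = (B(k−1)f/C)·t_k = (k*(k + 3)/2)·t_k = 3*k/(k + 2).
s_(k+1) − s_k = 6/(k**2 + 5*k + 6) = t_k.
s_(n+1) = 3*(n + 1)/(n + 3) and s_(2) = 3/2, so S(n) = 3*(n - 1)/(2*(n + 3)).

S(n) = \frac{3 \left(n - 1\right)}{2 \left(n + 3\right)}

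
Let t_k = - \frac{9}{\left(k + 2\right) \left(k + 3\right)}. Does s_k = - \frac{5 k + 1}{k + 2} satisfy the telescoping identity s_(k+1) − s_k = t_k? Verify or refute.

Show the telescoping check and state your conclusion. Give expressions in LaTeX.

valid; difference matches t_k

s_(k+1) = (-5*k - 6)/(k + 3)
s_(k+1) − s_k = -9/(k**2 + 5*k + 6)
(s_(k+1) − s_k) − t_k = 0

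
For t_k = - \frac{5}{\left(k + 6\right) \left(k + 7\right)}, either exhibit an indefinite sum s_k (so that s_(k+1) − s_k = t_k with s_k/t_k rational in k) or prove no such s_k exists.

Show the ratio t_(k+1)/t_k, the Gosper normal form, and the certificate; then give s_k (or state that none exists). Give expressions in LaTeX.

t_(k+1)/t_k = (k + 6)/(k + 8).
So A=k + 6 and B=k + 8, with C=1.
Set up (k + 6)·f(k+1) − (k + 7)·f(k) − (1) = 0.
Bound: deg f ≤ 1.
A polynomial solution: f(k) = k/6.
Certificate R = B(k−1)f/C = k*(k + 7)/6 gives s_k = -5*k/(6*k + 36).
Check: Δs_k = -5/(k**2 + 13*k + 42). ✓

s_k = - \frac{5 k}{6 k + 36}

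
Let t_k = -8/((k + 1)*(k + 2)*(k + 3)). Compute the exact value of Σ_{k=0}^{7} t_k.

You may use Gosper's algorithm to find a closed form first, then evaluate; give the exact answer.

The ratio is (k + 1)/(k + 4).
Factor: A=k + 1; B=k + 4; C=1.
Set up (k + 1)·f(k+1) − (k + 3)·f(k) − (1) = 0.
Degrees (1,1,0) ⇒ d ≤ 2.
Match coefficients ⇒ f(k) = k*(k + 3)/4.
R(k) = B(k−1)·f(k)/C(k) = k*(k + 3)**2/4; s_k = R·t_k = 2*k*(-k - 3)/((k + 1)*(k + 2)).
Verify: -8/(k**3 + 6*k**2 + 11*k + 6) matches t_k.
Telescoping: Σ = s_(8) − s_(0) = -88/45 − (0) = -88/45.

Σ = -88/45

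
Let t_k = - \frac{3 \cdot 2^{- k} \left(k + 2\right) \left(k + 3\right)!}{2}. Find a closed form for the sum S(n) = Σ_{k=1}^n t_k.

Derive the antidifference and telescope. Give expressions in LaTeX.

Compute t_(k+1)/t_k: get (k + 3)*(k + 4)/(2*(k + 2)).
Gosper form: A/B · C(k+1)/C(k) with A=k/2 + 2, B=1, C=k + 2.
Need (k/2 + 2)·f(k+1) − (1)·f(k) = k + 2.
d = 0 from the (1,0,1) case.
Solve for f: f(k) = 2 (degree 0 ≤ 0).
Get s_k = R·t_k = -3*factorial(k + 3)/2**k with R(k) = B(k−1)f(k)/C(k) = 2/(k + 2).
Δs = -3*(k + 2)*factorial(k + 3)/(2*2**k), as required.
s_(n+1) = -3*2**(-n - 1)*factorial(n + 4) and s_(1) = -36, so S(n) = 36 - 3*factorial(n + 4)/(2*2**n).

S(n) = 36 - \frac{3 \cdot 2^{- n} \left(n + 4\right)!}{2}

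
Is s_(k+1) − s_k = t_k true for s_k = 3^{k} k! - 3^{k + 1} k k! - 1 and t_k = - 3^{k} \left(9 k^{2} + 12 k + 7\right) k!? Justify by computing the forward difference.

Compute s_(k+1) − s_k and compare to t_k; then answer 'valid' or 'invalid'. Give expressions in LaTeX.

s_(k+1) = -9*3**k*k**2*factorial(k) - 15*3**k*k*factorial(k) - 6*3**k*factorial(k) - 1
s_(k+1) − s_k = -3**k*(9*k**2 + 12*k + 7)*factorial(k)
(s_(k+1) − s_k) − t_k = 0

valid (s_(k+1) − s_k reduces to t_k)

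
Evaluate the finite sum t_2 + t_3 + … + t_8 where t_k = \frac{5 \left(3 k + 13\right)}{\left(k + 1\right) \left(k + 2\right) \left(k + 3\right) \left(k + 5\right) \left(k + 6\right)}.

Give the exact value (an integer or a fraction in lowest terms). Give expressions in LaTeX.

t_(k+1)/t_k = (k + 1)*(k + 5)*(3*k + 16)/((k + 4)*(k + 7)*(3*k + 13)).
So A=k + 1 and B=k + 7, with C=k**2 + 25*k/3 + 52/3.
Solve (k + 1)·f(k+1) − (k + 6)·f(k) = k**2 + 25*k/3 + 52/3.
Degrees (1,1,2) ⇒ d ≤ 5.
Coefficient equations give f(k) = k*(k + 3)*(k + 4)*(k**2 + 8*k + 17)/30.
Get s_k = R·t_k = k*(k**2 + 8*k + 17)/(2*(k**3 + 8*k**2 + 17*k + 10)) with R(k) = B(k−1)f(k)/C(k) = k*(k + 3)*(k + 6)*(k**2 + 8*k + 17)/(10*(3*k + 13)).
Verify: 5*(3*k + 13)/(k**5 + 17*k**4 + 107*k**3 + 307*k**2 + 396*k + 180) matches t_k.
Telescoping: Σ = s_(9) − s_(2) = 153/308 − (37/84) = 13/231.

Σ = 13/231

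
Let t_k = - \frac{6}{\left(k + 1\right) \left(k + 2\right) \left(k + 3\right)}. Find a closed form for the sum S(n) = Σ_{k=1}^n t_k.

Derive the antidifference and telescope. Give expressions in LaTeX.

t_(k+1)/t_k = (k + 1)/(k + 4).
A = k + 1, B = k + 4, C = 1.
Need (k + 1)·f(k+1) − (k + 3)·f(k) = 1.
deg f ≤ 2 (via 1,1,0).
Match coefficients ⇒ f(k) = k*(k + 3)/4.
R(k) = B(k−1)·f(k)/C(k) = k*(k + 3)**2/4; s_k = R·t_k = 3*k*(-k - 3)/(2*(k + 1)*(k + 2)).
Verify: -6/(k**3 + 6*k**2 + 11*k + 6) matches t_k.
s_(n+1) = 3*(-n**2 - 5*n - 4)/(2*(n**2 + 5*n + 6)) and s_(1) = -1, so S(n) = n*(-n - 5)/(2*(n**2 + 5*n + 6)).

S(n) = \frac{n \left(- n - 5\right)}{2 \left(n^{2} + 5 n + 6\right)}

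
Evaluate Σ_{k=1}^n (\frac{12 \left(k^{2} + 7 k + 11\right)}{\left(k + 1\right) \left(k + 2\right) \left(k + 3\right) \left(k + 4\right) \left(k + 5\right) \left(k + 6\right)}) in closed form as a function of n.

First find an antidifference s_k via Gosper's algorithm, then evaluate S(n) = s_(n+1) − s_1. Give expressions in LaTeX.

S(n) = \frac{n \left(n^{2} + 12 n + 44\right)}{12 \left(n^{3} + 12 n^{2} + 44 n + 48\right)}

r(k) = (k + 1)*(7*k + (k + 1)**2 + 18)/((k + 7)*(k**2 + 7*k + 11)) after simplifying.
Take A(k)=k + 1, B(k)=k + 7, C(k)=k**2 + 7*k + 11.
Solve (k + 1)·f(k+1) − (k + 6)·f(k) = k**2 + 7*k + 11.
d = 5 from the (1,1,2) case.
A polynomial solution: f(k) = k*(k + 2)*(k + 4)*(k**2 + 9*k + 23)/45.
So s_k = (B(k−1)f/C)·t_k = (k*(k + 2)*(k + 4)*(k + 6)*(k**2 + 9*k + 23)/(45*(k**2 + 7*k + 11)))·t_k = 4*k*(k**2 + 9*k + 23)/(15*(k**3 + 9*k**2 + 23*k + 15)).
Δs = 12*(k**2 + 7*k + 11)/(k**6 + 21*k**5 + 175*k**4 + 735*k**3 + 1624*k**2 + 1764*k + 720), as required.
Σ_(k=1)^n t_k = s_(n+1) − s_(1) = (4*(n**3 + 12*n**2 + 44*n + 33)/(15*(n**3 + 12*n**2 + 44*n + 48))) − (11/60), i.e. n*(n**2 + 12*n + 44)/(12*(n**3 + 12*n**2 + 44*n + 48)).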